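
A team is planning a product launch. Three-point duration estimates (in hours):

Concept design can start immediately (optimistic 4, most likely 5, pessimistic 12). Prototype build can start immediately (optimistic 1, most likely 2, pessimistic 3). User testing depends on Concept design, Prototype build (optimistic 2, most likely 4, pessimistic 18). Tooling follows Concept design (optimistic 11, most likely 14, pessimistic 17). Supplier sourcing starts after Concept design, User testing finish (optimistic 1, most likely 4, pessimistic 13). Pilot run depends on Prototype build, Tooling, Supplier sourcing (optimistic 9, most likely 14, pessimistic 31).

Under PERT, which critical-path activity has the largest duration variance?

Pilot run

te_Concept design = (4 + 4·5 + 12)/6 = 36/6 = 6; σ²_Concept design = ((12−4)/6)² = 1.778
te_Prototype build = (1 + 4·2 + 3)/6 = 12/6 = 2; σ²_Prototype build = ((3−1)/6)² = 0.111
te_User testing = (2 + 4·4 + 18)/6 = 36/6 = 6; σ²_User testing = ((18−2)/6)² = 7.111
te_Tooling = (11 + 4·14 + 17)/6 = 84/6 = 14; σ²_Tooling = ((17−11)/6)² = 1.000
te_Supplier sourcing = (1 + 4·4 + 13)/6 = 30/6 = 5; σ²_Supplier sourcing = ((13−1)/6)² = 4.000
te_Pilot run = (9 + 4·14 + 31)/6 = 96/6 = 16; σ²_Pilot run = ((31−9)/6)² = 13.444

Forward pass:
ES_Concept design = 0; EF_Concept design = 6
ES_Prototype build = 0; EF_Prototype build = 2
ES_User testing = max(EF_Concept design=6, EF_Prototype build=2) = 6; EF_User testing = 6+6 = 12
ES_Tooling = 6; EF_Tooling = 6+14 = 20
ES_Supplier sourcing = max(EF_Concept design=6, EF_User testing=12) = 12; EF_Supplier sourcing = 12+5 = 17
ES_Pilot run = max(EF_Prototype build=2, EF_Tooling=20, EF_Supplier sourcing=17) = 20; EF_Pilot run = 20+16 = 36
Expected project duration μ = 36 hours. Critical path: Concept design → Tooling → Pilot run.

Variances on critical path: σ²_Concept design=1.778, σ²_Tooling=1.000, σ²_Pilot run=13.444.
Largest is σ²_Pilot run = 13.444.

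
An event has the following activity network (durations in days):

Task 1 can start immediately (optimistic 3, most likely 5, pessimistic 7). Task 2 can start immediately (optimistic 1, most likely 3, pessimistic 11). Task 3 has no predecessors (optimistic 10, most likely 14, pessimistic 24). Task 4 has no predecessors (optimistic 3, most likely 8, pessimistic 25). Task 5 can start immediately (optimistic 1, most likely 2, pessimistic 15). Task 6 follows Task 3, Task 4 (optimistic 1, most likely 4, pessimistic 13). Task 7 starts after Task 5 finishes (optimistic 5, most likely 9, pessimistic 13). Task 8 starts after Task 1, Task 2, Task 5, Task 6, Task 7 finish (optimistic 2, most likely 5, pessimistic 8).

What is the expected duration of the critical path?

25 days

te_Task 1 = (3 + 4·5 + 7)/6 = 30/6 = 5
te_Task 2 = (1 + 4·3 + 11)/6 = 24/6 = 4
te_Task 3 = (10 + 4·14 + 24)/6 = 90/6 = 15
te_Task 4 = (3 + 4·8 + 25)/6 = 60/6 = 10
te_Task 5 = (1 + 4·2 + 15)/6 = 24/6 = 4
te_Task 6 = (1 + 4·4 + 13)/6 = 30/6 = 5
te_Task 7 = (5 + 4·9 + 13)/6 = 54/6 = 9
te_Task 8 = (2 + 4·5 + 8)/6 = 30/6 = 5

Forward pass:
ES_Task 1 = 0; EF_Task 1 = 5
ES_Task 2 = 0; EF_Task 2 = 4
ES_Task 3 = 0; EF_Task 3 = 15
ES_Task 4 = 0; EF_Task 4 = 10
ES_Task 5 = 0; EF_Task 5 = 4
ES_Task 6 = max(EF_Task 3=15, EF_Task 4=10) = 15; EF_Task 6 = 15+5 = 20
ES_Task 7 = 4; EF_Task 7 = 4+9 = 13
ES_Task 8 = max(EF_Task 1=5, EF_Task 2=4, EF_Task 5=4, EF_Task 6=20, EF_Task 7=13) = 20; EF_Task 8 = 20+5 = 25
Expected project duration μ = 25 days. Critical path: Task 3 → Task 6 → Task 8.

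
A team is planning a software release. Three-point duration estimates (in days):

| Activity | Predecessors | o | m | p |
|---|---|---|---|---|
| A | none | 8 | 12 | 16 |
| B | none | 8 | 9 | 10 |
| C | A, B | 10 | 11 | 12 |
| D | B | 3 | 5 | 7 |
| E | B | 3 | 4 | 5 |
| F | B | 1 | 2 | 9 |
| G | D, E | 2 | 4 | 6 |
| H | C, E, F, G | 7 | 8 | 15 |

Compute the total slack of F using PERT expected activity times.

11 days

te_A = (8 + 4·12 + 16)/6 = 72/6 = 12
te_B = (8 + 4·9 + 10)/6 = 54/6 = 9
te_C = (10 + 4·11 + 12)/6 = 66/6 = 11
te_D = (3 + 4·5 + 7)/6 = 30/6 = 5
te_E = (3 + 4·4 + 5)/6 = 24/6 = 4
te_F = (1 + 4·2 + 9)/6 = 18/6 = 3
te_G = (2 + 4·4 + 6)/6 = 24/6 = 4
te_H = (7 + 4·8 + 15)/6 = 54/6 = 9

Forward pass:
ES_A = 0; EF_A = 12
ES_B = 0; EF_B = 9
ES_C = max(EF_A=12, EF_B=9) = 12; EF_C = 12+11 = 23
ES_D = 9; EF_D = 9+5 = 14
ES_E = 9; EF_E = 9+4 = 13
ES_F = 9; EF_F = 9+3 = 12
ES_G = max(EF_D=14, EF_E=13) = 14; EF_G = 14+4 = 18
ES_H = max(EF_C=23, EF_E=13, EF_F=12, EF_G=18) = 23; EF_H = 23+9 = 32
Expected project duration μ = 32 days. Critical path: A → C → H.

Backward pass:
LF_H = 32; LS_H = 32−9 = 23
LF_G = LS_H = 23; LS_G = 23−4 = 19
LF_F = LS_H = 23; LS_F = 23−3 = 20
LF_E = min(LS_G=19, LS_H=23) = 19; LS_E = 19−4 = 15
LF_D = LS_G = 19; LS_D = 19−5 = 14
LF_C = LS_H = 23; LS_C = 23−11 = 12
LF_B = min(LS_C=12, LS_D=14, LS_E=15, LS_F=20) = 12; LS_B = 12−9 = 3
LF_A = LS_C = 12; LS_A = 12−12 = 0
Slack_F = LS_F − ES_F = 20 − 9 = 11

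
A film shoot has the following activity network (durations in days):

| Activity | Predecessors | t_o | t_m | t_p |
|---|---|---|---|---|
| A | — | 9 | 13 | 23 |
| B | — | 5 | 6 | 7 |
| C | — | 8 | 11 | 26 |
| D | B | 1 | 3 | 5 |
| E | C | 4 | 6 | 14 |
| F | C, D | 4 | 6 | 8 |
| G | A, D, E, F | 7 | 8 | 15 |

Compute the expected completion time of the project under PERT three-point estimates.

te_A = (9 + 4·13 + 23)/6 = 84/6 = 14
te_B = (5 + 4·6 + 7)/6 = 36/6 = 6
te_C = (8 + 4·11 + 26)/6 = 78/6 = 13
te_D = (1 + 4·3 + 5)/6 = 18/6 = 3
te_E = (4 + 4·6 + 14)/6 = 42/6 = 7
te_F = (4 + 4·6 + 8)/6 = 36/6 = 6
te_G = (7 + 4·8 + 15)/6 = 54/6 = 9

Forward pass:
ES_A = 0; EF_A = 14
ES_B = 0; EF_B = 6
ES_C = 0; EF_C = 13
ES_D = 6; EF_D = 6+3 = 9
ES_E = 13; EF_E = 13+7 = 20
ES_F = max(EF_C=13, EF_D=9) = 13; EF_F = 13+6 = 19
ES_G = max(EF_A=14, EF_D=9, EF_E=20, EF_F=19) = 20; EF_G = 20+9 = 29
Expected project duration μ = 29 days. Critical path: C → E → G.

29 days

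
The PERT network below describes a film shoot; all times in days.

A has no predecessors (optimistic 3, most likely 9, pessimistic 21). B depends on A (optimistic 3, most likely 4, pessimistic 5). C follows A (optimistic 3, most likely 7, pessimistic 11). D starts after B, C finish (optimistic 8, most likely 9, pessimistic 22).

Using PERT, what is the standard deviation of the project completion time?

4.03 days

te_A = (3 + 4·9 + 21)/6 = 60/6 = 10; σ²_A = ((21−3)/6)² = 9.000
te_B = (3 + 4·4 + 5)/6 = 24/6 = 4; σ²_B = ((5−3)/6)² = 0.111
te_C = (3 + 4·7 + 11)/6 = 42/6 = 7; σ²_C = ((11−3)/6)² = 1.778
te_D = (8 + 4·9 + 22)/6 = 66/6 = 11; σ²_D = ((22−8)/6)² = 5.444

Forward pass:
ES_A = 0; EF_A = 10
ES_B = 10; EF_B = 10+4 = 14
ES_C = 10; EF_C = 10+7 = 17
ES_D = max(EF_B=14, EF_C=17) = 17; EF_D = 17+11 = 28
Expected project duration μ = 28 days. Critical path: A → C → D.

Variance along critical path = 9.000 + 1.778 + 5.444 = 16.222
σ = √16.222 = 4.028 days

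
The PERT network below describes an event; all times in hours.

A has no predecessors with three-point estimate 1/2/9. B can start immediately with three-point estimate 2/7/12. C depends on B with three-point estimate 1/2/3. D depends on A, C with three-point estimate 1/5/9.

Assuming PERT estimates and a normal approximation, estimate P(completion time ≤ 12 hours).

te_A = (1 + 4·2 + 9)/6 = 18/6 = 3; σ²_A = ((9−1)/6)² = 1.778
te_B = (2 + 4·7 + 12)/6 = 42/6 = 7; σ²_B = ((12−2)/6)² = 2.778
te_C = (1 + 4·2 + 3)/6 = 12/6 = 2; σ²_C = ((3−1)/6)² = 0.111
te_D = (1 + 4·5 + 9)/6 = 30/6 = 5; σ²_D = ((9−1)/6)² = 1.778

Forward pass:
ES_A = 0; EF_A = 3
ES_B = 0; EF_B = 7
ES_C = 7; EF_C = 7+2 = 9
ES_D = max(EF_A=3, EF_C=9) = 9; EF_D = 9+5 = 14
Expected project duration μ = 14 hours. Critical path: B → C → D.

Variance along critical path = 2.778 + 0.111 + 1.778 = 4.667; σ = √4.667 = 2.160 hours.
Z = (12 − 14) / 2.160 = -0.926
P(T ≤ 12) = Φ(-0.926) ≈ 0.177

0.177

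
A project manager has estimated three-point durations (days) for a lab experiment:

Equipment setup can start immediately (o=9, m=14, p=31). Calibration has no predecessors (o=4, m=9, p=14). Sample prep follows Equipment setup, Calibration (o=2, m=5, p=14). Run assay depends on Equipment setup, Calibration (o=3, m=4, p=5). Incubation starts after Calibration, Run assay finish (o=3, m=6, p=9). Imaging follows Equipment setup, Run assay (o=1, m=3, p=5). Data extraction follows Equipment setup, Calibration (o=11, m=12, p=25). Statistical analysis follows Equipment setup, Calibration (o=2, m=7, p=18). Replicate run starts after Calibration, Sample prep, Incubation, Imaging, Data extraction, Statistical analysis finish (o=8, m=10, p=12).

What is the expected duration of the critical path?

40 days

te_Equipment setup = (9 + 4·14 + 31)/6 = 96/6 = 16
te_Calibration = (4 + 4·9 + 14)/6 = 54/6 = 9
te_Sample prep = (2 + 4·5 + 14)/6 = 36/6 = 6
te_Run assay = (3 + 4·4 + 5)/6 = 24/6 = 4
te_Incubation = (3 + 4·6 + 9)/6 = 36/6 = 6
te_Imaging = (1 + 4·3 + 5)/6 = 18/6 = 3
te_Data extraction = (11 + 4·12 + 25)/6 = 84/6 = 14
te_Statistical analysis = (2 + 4·7 + 18)/6 = 48/6 = 8
te_Replicate run = (8 + 4·10 + 12)/6 = 60/6 = 10

Forward pass:
ES_Equipment setup = 0; EF_Equipment setup = 16
ES_Calibration = 0; EF_Calibration = 9
ES_Sample prep = max(EF_Equipment setup=16, EF_Calibration=9) = 16; EF_Sample prep = 16+6 = 22
ES_Run assay = max(EF_Equipment setup=16, EF_Calibration=9) = 16; EF_Run assay = 16+4 = 20
ES_Incubation = max(EF_Calibration=9, EF_Run assay=20) = 20; EF_Incubation = 20+6 = 26
ES_Imaging = max(EF_Equipment setup=16, EF_Run assay=20) = 20; EF_Imaging = 20+3 = 23
ES_Data extraction = max(EF_Equipment setup=16, EF_Calibration=9) = 16; EF_Data extraction = 16+14 = 30
ES_Statistical analysis = max(EF_Equipment setup=16, EF_Calibration=9) = 16; EF_Statistical analysis = 16+8 = 24
ES_Replicate run = max(EF_Calibration=9, EF_Sample prep=22, EF_Incubation=26, EF_Imaging=23, EF_Data extraction=30, EF_Statistical analysis=24) = 30; EF_Replicate run = 30+10 = 40
Expected project duration μ = 40 days. Critical path: Equipment setup → Data extraction → Replicate run.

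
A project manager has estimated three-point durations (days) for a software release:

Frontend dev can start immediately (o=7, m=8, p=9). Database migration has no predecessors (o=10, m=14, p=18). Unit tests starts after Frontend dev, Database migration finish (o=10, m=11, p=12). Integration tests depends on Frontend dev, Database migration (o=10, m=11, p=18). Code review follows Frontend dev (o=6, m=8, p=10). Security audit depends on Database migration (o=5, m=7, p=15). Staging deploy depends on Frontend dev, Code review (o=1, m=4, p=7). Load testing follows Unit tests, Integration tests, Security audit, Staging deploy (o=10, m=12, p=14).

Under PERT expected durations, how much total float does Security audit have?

4 days

te_Frontend dev = (7 + 4·8 + 9)/6 = 48/6 = 8
te_Database migration = (10 + 4·14 + 18)/6 = 84/6 = 14
te_Unit tests = (10 + 4·11 + 12)/6 = 66/6 = 11
te_Integration tests = (10 + 4·11 + 18)/6 = 72/6 = 12
te_Code review = (6 + 4·8 + 10)/6 = 48/6 = 8
te_Security audit = (5 + 4·7 + 15)/6 = 48/6 = 8
te_Staging deploy = (1 + 4·4 + 7)/6 = 24/6 = 4
te_Load testing = (10 + 4·12 + 14)/6 = 72/6 = 12

Forward pass:
ES_Frontend dev = 0; EF_Frontend dev = 8
ES_Database migration = 0; EF_Database migration = 14
ES_Unit tests = max(EF_Frontend dev=8, EF_Database migration=14) = 14; EF_Unit tests = 14+11 = 25
ES_Integration tests = max(EF_Frontend dev=8, EF_Database migration=14) = 14; EF_Integration tests = 14+12 = 26
ES_Code review = 8; EF_Code review = 8+8 = 16
ES_Security audit = 14; EF_Security audit = 14+8 = 22
ES_Staging deploy = max(EF_Frontend dev=8, EF_Code review=16) = 16; EF_Staging deploy = 16+4 = 20
ES_Load testing = max(EF_Unit tests=25, EF_Integration tests=26, EF_Security audit=22, EF_Staging deploy=20) = 26; EF_Load testing = 26+12 = 38
Expected project duration μ = 38 days. Critical path: Database migration → Integration tests → Load testing.

Backward pass:
LF_Load testing = 38; LS_Load testing = 38−12 = 26
LF_Staging deploy = LS_Load testing = 26; LS_Staging deploy = 26−4 = 22
LF_Security audit = LS_Load testing = 26; LS_Security audit = 26−8 = 18
LF_Code review = LS_Staging deploy = 22; LS_Code review = 22−8 = 14
LF_Integration tests = LS_Load testing = 26; LS_Integration tests = 26−12 = 14
LF_Unit tests = LS_Load testing = 26; LS_Unit tests = 26−11 = 15
LF_Database migration = min(LS_Unit tests=15, LS_Integration tests=14, LS_Security audit=18) = 14; LS_Database migration = 14−14 = 0
LF_Frontend dev = min(LS_Unit tests=15, LS_Integration tests=14, LS_Code review=14, LS_Staging deploy=22) = 14; LS_Frontend dev = 14−8 = 6
Slack_Security audit = LS_Security audit − ES_Security audit = 18 − 14 = 4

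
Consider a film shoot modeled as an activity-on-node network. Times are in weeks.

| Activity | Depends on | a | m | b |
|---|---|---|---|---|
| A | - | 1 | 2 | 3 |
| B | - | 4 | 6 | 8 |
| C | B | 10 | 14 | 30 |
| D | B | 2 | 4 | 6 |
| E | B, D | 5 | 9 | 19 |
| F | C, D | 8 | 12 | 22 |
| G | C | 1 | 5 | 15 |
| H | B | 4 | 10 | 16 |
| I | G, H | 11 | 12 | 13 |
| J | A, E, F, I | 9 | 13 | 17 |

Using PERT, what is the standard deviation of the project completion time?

4.35 weeks

te_A = (1 + 4·2 + 3)/6 = 12/6 = 2; σ²_A = ((3−1)/6)² = 0.111
te_B = (4 + 4·6 + 8)/6 = 36/6 = 6; σ²_B = ((8−4)/6)² = 0.444
te_C = (10 + 4·14 + 30)/6 = 96/6 = 16; σ²_C = ((30−10)/6)² = 11.111
te_D = (2 + 4·4 + 6)/6 = 24/6 = 4; σ²_D = ((6−2)/6)² = 0.444
te_E = (5 + 4·9 + 19)/6 = 60/6 = 10; σ²_E = ((19−5)/6)² = 5.444
te_F = (8 + 4·12 + 22)/6 = 78/6 = 13; σ²_F = ((22−8)/6)² = 5.444
te_G = (1 + 4·5 + 15)/6 = 36/6 = 6; σ²_G = ((15−1)/6)² = 5.444
te_H = (4 + 4·10 + 16)/6 = 60/6 = 10; σ²_H = ((16−4)/6)² = 4.000
te_I = (11 + 4·12 + 13)/6 = 72/6 = 12; σ²_I = ((13−11)/6)² = 0.111
te_J = (9 + 4·13 + 17)/6 = 78/6 = 13; σ²_J = ((17−9)/6)² = 1.778

Forward pass:
ES_A = 0; EF_A = 2
ES_B = 0; EF_B = 6
ES_C = 6; EF_C = 6+16 = 22
ES_D = 6; EF_D = 6+4 = 10
ES_E = max(EF_B=6, EF_D=10) = 10; EF_E = 10+10 = 20
ES_F = max(EF_C=22, EF_D=10) = 22; EF_F = 22+13 = 35
ES_G = 22; EF_G = 22+6 = 28
ES_H = 6; EF_H = 6+10 = 16
ES_I = max(EF_G=28, EF_H=16) = 28; EF_I = 28+12 = 40
ES_J = max(EF_A=2, EF_E=20, EF_F=35, EF_I=40) = 40; EF_J = 40+13 = 53
Expected project duration μ = 53 weeks. Critical path: B → C → G → I → J.

Variance along critical path = 0.444 + 11.111 + 5.444 + 0.111 + 1.778 = 18.889
σ = √18.889 = 4.346 weeks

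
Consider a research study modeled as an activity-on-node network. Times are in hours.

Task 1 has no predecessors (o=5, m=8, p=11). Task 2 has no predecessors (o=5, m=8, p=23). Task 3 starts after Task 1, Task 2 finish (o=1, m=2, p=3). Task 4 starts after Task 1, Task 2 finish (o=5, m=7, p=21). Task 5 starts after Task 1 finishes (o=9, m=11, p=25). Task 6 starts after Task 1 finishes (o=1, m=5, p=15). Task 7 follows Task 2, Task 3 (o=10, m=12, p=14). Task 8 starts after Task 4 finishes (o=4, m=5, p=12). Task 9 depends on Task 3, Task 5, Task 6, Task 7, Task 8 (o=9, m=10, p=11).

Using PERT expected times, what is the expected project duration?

35 hours

te_Task 1 = (5 + 4·8 + 11)/6 = 48/6 = 8
te_Task 2 = (5 + 4·8 + 23)/6 = 60/6 = 10
te_Task 3 = (1 + 4·2 + 3)/6 = 12/6 = 2
te_Task 4 = (5 + 4·7 + 21)/6 = 54/6 = 9
te_Task 5 = (9 + 4·11 + 25)/6 = 78/6 = 13
te_Task 6 = (1 + 4·5 + 15)/6 = 36/6 = 6
te_Task 7 = (10 + 4·12 + 14)/6 = 72/6 = 12
te_Task 8 = (4 + 4·5 + 12)/6 = 36/6 = 6
te_Task 9 = (9 + 4·10 + 11)/6 = 60/6 = 10

Forward pass:
ES_Task 1 = 0; EF_Task 1 = 8
ES_Task 2 = 0; EF_Task 2 = 10
ES_Task 3 = max(EF_Task 1=8, EF_Task 2=10) = 10; EF_Task 3 = 10+2 = 12
ES_Task 4 = max(EF_Task 1=8, EF_Task 2=10) = 10; EF_Task 4 = 10+9 = 19
ES_Task 5 = 8; EF_Task 5 = 8+13 = 21
ES_Task 6 = 8; EF_Task 6 = 8+6 = 14
ES_Task 7 = max(EF_Task 2=10, EF_Task 3=12) = 12; EF_Task 7 = 12+12 = 24
ES_Task 8 = 19; EF_Task 8 = 19+6 = 25
ES_Task 9 = max(EF_Task 3=12, EF_Task 5=21, EF_Task 6=14, EF_Task 7=24, EF_Task 8=25) = 25; EF_Task 9 = 25+10 = 35
Expected project duration μ = 35 hours. Critical path: Task 2 → Task 4 → Task 8 → Task 9.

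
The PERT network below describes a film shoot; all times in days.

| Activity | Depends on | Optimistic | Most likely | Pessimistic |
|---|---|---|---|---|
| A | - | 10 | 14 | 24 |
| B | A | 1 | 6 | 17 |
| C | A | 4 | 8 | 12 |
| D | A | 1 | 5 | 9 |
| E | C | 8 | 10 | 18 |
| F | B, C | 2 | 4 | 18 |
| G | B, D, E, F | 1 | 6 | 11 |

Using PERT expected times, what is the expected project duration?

40 days

te_A = (10 + 4·14 + 24)/6 = 90/6 = 15
te_B = (1 + 4·6 + 17)/6 = 42/6 = 7
te_C = (4 + 4·8 + 12)/6 = 48/6 = 8
te_D = (1 + 4·5 + 9)/6 = 30/6 = 5
te_E = (8 + 4·10 + 18)/6 = 66/6 = 11
te_F = (2 + 4·4 + 18)/6 = 36/6 = 6
te_G = (1 + 4·6 + 11)/6 = 36/6 = 6

Forward pass:
ES_A = 0; EF_A = 15
ES_B = 15; EF_B = 15+7 = 22
ES_C = 15; EF_C = 15+8 = 23
ES_D = 15; EF_D = 15+5 = 20
ES_E = 23; EF_E = 23+11 = 34
ES_F = max(EF_B=22, EF_C=23) = 23; EF_F = 23+6 = 29
ES_G = max(EF_B=22, EF_D=20, EF_E=34, EF_F=29) = 34; EF_G = 34+6 = 40
Expected project duration μ = 40 days. Critical path: A → C → E → G.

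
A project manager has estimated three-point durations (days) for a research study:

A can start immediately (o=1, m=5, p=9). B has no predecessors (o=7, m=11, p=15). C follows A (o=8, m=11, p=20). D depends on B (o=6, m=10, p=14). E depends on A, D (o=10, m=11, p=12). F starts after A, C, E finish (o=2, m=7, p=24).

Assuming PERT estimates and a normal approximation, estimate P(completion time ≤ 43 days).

te_A = (1 + 4·5 + 9)/6 = 30/6 = 5; σ²_A = ((9−1)/6)² = 1.778
te_B = (7 + 4·11 + 15)/6 = 66/6 = 11; σ²_B = ((15−7)/6)² = 1.778
te_C = (8 + 4·11 + 20)/6 = 72/6 = 12; σ²_C = ((20−8)/6)² = 4.000
te_D = (6 + 4·10 + 14)/6 = 60/6 = 10; σ²_D = ((14−6)/6)² = 1.778
te_E = (10 + 4·11 + 12)/6 = 66/6 = 11; σ²_E = ((12−10)/6)² = 0.111
te_F = (2 + 4·7 + 24)/6 = 54/6 = 9; σ²_F = ((24−2)/6)² = 13.444

Forward pass:
ES_A = 0; EF_A = 5
ES_B = 0; EF_B = 11
ES_C = 5; EF_C = 5+12 = 17
ES_D = 11; EF_D = 11+10 = 21
ES_E = max(EF_A=5, EF_D=21) = 21; EF_E = 21+11 = 32
ES_F = max(EF_A=5, EF_C=17, EF_E=32) = 32; EF_F = 32+9 = 41
Expected project duration μ = 41 days. Critical path: B → D → E → F.

Variance along critical path = 1.778 + 1.778 + 0.111 + 13.444 = 17.111; σ = √17.111 = 4.137 days.
Z = (43 − 41) / 4.137 = 0.483
P(T ≤ 43) = Φ(0.483) ≈ 0.686

0.686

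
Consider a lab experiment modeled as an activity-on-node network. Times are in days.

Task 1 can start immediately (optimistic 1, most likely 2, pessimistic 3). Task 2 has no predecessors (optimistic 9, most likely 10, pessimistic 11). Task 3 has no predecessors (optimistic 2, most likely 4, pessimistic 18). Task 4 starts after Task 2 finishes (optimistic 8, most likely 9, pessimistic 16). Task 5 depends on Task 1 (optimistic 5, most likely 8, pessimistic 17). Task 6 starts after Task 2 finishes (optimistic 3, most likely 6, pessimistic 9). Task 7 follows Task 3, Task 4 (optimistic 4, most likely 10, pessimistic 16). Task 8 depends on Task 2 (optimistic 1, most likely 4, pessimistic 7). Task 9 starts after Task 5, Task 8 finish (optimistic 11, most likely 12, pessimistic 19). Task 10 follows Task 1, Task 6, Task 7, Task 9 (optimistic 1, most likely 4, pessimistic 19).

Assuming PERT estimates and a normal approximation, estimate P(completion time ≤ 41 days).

te_Task 1 = (1 + 4·2 + 3)/6 = 12/6 = 2; σ²_Task 1 = ((3−1)/6)² = 0.111
te_Task 2 = (9 + 4·10 + 11)/6 = 60/6 = 10; σ²_Task 2 = ((11−9)/6)² = 0.111
te_Task 3 = (2 + 4·4 + 18)/6 = 36/6 = 6; σ²_Task 3 = ((18−2)/6)² = 7.111
te_Task 4 = (8 + 4·9 + 16)/6 = 60/6 = 10; σ²_Task 4 = ((16−8)/6)² = 1.778
te_Task 5 = (5 + 4·8 + 17)/6 = 54/6 = 9; σ²_Task 5 = ((17−5)/6)² = 4.000
te_Task 6 = (3 + 4·6 + 9)/6 = 36/6 = 6; σ²_Task 6 = ((9−3)/6)² = 1.000
te_Task 7 = (4 + 4·10 + 16)/6 = 60/6 = 10; σ²_Task 7 = ((16−4)/6)² = 4.000
te_Task 8 = (1 + 4·4 + 7)/6 = 24/6 = 4; σ²_Task 8 = ((7−1)/6)² = 1.000
te_Task 9 = (11 + 4·12 + 19)/6 = 78/6 = 13; σ²_Task 9 = ((19−11)/6)² = 1.778
te_Task 10 = (1 + 4·4 + 19)/6 = 36/6 = 6; σ²_Task 10 = ((19−1)/6)² = 9.000

Forward pass:
ES_Task 1 = 0; EF_Task 1 = 2
ES_Task 2 = 0; EF_Task 2 = 10
ES_Task 3 = 0; EF_Task 3 = 6
ES_Task 4 = 10; EF_Task 4 = 10+10 = 20
ES_Task 5 = 2; EF_Task 5 = 2+9 = 11
ES_Task 6 = 10; EF_Task 6 = 10+6 = 16
ES_Task 7 = max(EF_Task 3=6, EF_Task 4=20) = 20; EF_Task 7 = 20+10 = 30
ES_Task 8 = 10; EF_Task 8 = 10+4 = 14
ES_Task 9 = max(EF_Task 5=11, EF_Task 8=14) = 14; EF_Task 9 = 14+13 = 27
ES_Task 10 = max(EF_Task 1=2, EF_Task 6=16, EF_Task 7=30, EF_Task 9=27) = 30; EF_Task 10 = 30+6 = 36
Expected project duration μ = 36 days. Critical path: Task 2 → Task 4 → Task 7 → Task 10.

Variance along critical path = 0.111 + 1.778 + 4.000 + 9.000 = 14.889; σ = √14.889 = 3.859 days.
Z = (41 − 36) / 3.859 = 1.296
P(T ≤ 41) = Φ(1.296) ≈ 0.902

0.902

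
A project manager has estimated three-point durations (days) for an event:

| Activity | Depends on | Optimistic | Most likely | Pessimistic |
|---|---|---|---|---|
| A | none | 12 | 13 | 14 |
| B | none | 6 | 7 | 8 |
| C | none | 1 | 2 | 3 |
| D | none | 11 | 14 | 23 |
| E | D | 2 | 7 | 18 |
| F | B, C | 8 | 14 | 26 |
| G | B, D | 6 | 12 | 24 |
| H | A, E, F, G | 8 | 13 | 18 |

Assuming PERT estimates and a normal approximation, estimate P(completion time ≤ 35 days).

te_A = (12 + 4·13 + 14)/6 = 78/6 = 13; σ²_A = ((14−12)/6)² = 0.111
te_B = (6 + 4·7 + 8)/6 = 42/6 = 7; σ²_B = ((8−6)/6)² = 0.111
te_C = (1 + 4·2 + 3)/6 = 12/6 = 2; σ²_C = ((3−1)/6)² = 0.111
te_D = (11 + 4·14 + 23)/6 = 90/6 = 15; σ²_D = ((23−11)/6)² = 4.000
te_E = (2 + 4·7 + 18)/6 = 48/6 = 8; σ²_E = ((18−2)/6)² = 7.111
te_F = (8 + 4·14 + 26)/6 = 90/6 = 15; σ²_F = ((26−8)/6)² = 9.000
te_G = (6 + 4·12 + 24)/6 = 78/6 = 13; σ²_G = ((24−6)/6)² = 9.000
te_H = (8 + 4·13 + 18)/6 = 78/6 = 13; σ²_H = ((18−8)/6)² = 2.778

Forward pass:
ES_A = 0; EF_A = 13
ES_B = 0; EF_B = 7
ES_C = 0; EF_C = 2
ES_D = 0; EF_D = 15
ES_E = 15; EF_E = 15+8 = 23
ES_F = max(EF_B=7, EF_C=2) = 7; EF_F = 7+15 = 22
ES_G = max(EF_B=7, EF_D=15) = 15; EF_G = 15+13 = 28
ES_H = max(EF_A=13, EF_E=23, EF_F=22, EF_G=28) = 28; EF_H = 28+13 = 41
Expected project duration μ = 41 days. Critical path: D → G → H.

Variance along critical path = 4.000 + 9.000 + 2.778 = 15.778; σ = √15.778 = 3.972 days.
Z = (35 − 41) / 3.972 = -1.511
P(T ≤ 35) = Φ(-1.511) ≈ 0.065

0.065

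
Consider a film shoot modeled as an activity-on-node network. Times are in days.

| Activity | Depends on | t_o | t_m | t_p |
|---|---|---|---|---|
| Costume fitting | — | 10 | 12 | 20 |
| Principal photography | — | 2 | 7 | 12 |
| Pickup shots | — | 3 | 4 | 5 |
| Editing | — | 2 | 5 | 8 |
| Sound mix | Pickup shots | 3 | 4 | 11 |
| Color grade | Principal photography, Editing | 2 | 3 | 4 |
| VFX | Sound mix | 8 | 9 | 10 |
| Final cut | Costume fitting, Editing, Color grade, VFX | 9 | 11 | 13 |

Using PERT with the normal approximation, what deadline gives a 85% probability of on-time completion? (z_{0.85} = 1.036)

te_Costume fitting = (10 + 4·12 + 20)/6 = 78/6 = 13; σ²_Costume fitting = ((20−10)/6)² = 2.778
te_Principal photography = (2 + 4·7 + 12)/6 = 42/6 = 7; σ²_Principal photography = ((12−2)/6)² = 2.778
te_Pickup shots = (3 + 4·4 + 5)/6 = 24/6 = 4; σ²_Pickup shots = ((5−3)/6)² = 0.111
te_Editing = (2 + 4·5 + 8)/6 = 30/6 = 5; σ²_Editing = ((8−2)/6)² = 1.000
te_Sound mix = (3 + 4·4 + 11)/6 = 30/6 = 5; σ²_Sound mix = ((11−3)/6)² = 1.778
te_Color grade = (2 + 4·3 + 4)/6 = 18/6 = 3; σ²_Color grade = ((4−2)/6)² = 0.111
te_VFX = (8 + 4·9 + 10)/6 = 54/6 = 9; σ²_VFX = ((10−8)/6)² = 0.111
te_Final cut = (9 + 4·11 + 13)/6 = 66/6 = 11; σ²_Final cut = ((13−9)/6)² = 0.444

Forward pass:
ES_Costume fitting = 0; EF_Costume fitting = 13
ES_Principal photography = 0; EF_Principal photography = 7
ES_Pickup shots = 0; EF_Pickup shots = 4
ES_Editing = 0; EF_Editing = 5
ES_Sound mix = 4; EF_Sound mix = 4+5 = 9
ES_Color grade = max(EF_Principal photography=7, EF_Editing=5) = 7; EF_Color grade = 7+3 = 10
ES_VFX = 9; EF_VFX = 9+9 = 18
ES_Final cut = max(EF_Costume fitting=13, EF_Editing=5, EF_Color grade=10, EF_VFX=18) = 18; EF_Final cut = 18+11 = 29
Expected project duration μ = 29 days. Critical path: Pickup shots → Sound mix → VFX → Final cut.

Variance along critical path = 0.111 + 1.778 + 0.111 + 0.444 = 2.444; σ = 1.563 days.
D = μ + z·σ = 29 + 1.036·1.563 = 30.6 days

30.6 days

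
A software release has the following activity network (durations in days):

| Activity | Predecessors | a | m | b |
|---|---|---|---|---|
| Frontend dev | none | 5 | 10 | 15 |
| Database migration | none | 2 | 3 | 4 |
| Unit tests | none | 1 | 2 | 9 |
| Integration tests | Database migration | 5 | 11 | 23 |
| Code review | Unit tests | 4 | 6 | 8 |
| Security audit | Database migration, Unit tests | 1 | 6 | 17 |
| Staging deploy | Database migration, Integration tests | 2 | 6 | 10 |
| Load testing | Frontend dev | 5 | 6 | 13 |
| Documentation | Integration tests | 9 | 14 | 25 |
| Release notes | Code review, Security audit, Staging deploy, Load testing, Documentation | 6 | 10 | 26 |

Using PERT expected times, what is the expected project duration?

42 days

te_Frontend dev = (5 + 4·10 + 15)/6 = 60/6 = 10
te_Database migration = (2 + 4·3 + 4)/6 = 18/6 = 3
te_Unit tests = (1 + 4·2 + 9)/6 = 18/6 = 3
te_Integration tests = (5 + 4·11 + 23)/6 = 72/6 = 12
te_Code review = (4 + 4·6 + 8)/6 = 36/6 = 6
te_Security audit = (1 + 4·6 + 17)/6 = 42/6 = 7
te_Staging deploy = (2 + 4·6 + 10)/6 = 36/6 = 6
te_Load testing = (5 + 4·6 + 13)/6 = 42/6 = 7
te_Documentation = (9 + 4·14 + 25)/6 = 90/6 = 15
te_Release notes = (6 + 4·10 + 26)/6 = 72/6 = 12

Forward pass:
ES_Frontend dev = 0; EF_Frontend dev = 10
ES_Database migration = 0; EF_Database migration = 3
ES_Unit tests = 0; EF_Unit tests = 3
ES_Integration tests = 3; EF_Integration tests = 3+12 = 15
ES_Code review = 3; EF_Code review = 3+6 = 9
ES_Security audit = max(EF_Database migration=3, EF_Unit tests=3) = 3; EF_Security audit = 3+7 = 10
ES_Staging deploy = max(EF_Database migration=3, EF_Integration tests=15) = 15; EF_Staging deploy = 15+6 = 21
ES_Load testing = 10; EF_Load testing = 10+7 = 17
ES_Documentation = 15; EF_Documentation = 15+15 = 30
ES_Release notes = max(EF_Code review=9, EF_Security audit=10, EF_Staging deploy=21, EF_Load testing=17, EF_Documentation=30) = 30; EF_Release notes = 30+12 = 42
Expected project duration μ = 42 days. Critical path: Database migration → Integration tests → Documentation → Release notes.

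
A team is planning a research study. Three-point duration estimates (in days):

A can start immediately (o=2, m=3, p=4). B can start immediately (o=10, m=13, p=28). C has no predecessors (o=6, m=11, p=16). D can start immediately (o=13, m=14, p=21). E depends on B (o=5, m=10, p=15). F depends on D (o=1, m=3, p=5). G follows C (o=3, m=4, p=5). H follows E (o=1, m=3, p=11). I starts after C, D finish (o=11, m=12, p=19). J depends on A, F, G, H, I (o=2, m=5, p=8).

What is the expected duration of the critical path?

34 days

te_A = (2 + 4·3 + 4)/6 = 18/6 = 3
te_B = (10 + 4·13 + 28)/6 = 90/6 = 15
te_C = (6 + 4·11 + 16)/6 = 66/6 = 11
te_D = (13 + 4·14 + 21)/6 = 90/6 = 15
te_E = (5 + 4·10 + 15)/6 = 60/6 = 10
te_F = (1 + 4·3 + 5)/6 = 18/6 = 3
te_G = (3 + 4·4 + 5)/6 = 24/6 = 4
te_H = (1 + 4·3 + 11)/6 = 24/6 = 4
te_I = (11 + 4·12 + 19)/6 = 78/6 = 13
te_J = (2 + 4·5 + 8)/6 = 30/6 = 5

Forward pass:
ES_A = 0; EF_A = 3
ES_B = 0; EF_B = 15
ES_C = 0; EF_C = 11
ES_D = 0; EF_D = 15
ES_E = 15; EF_E = 15+10 = 25
ES_F = 15; EF_F = 15+3 = 18
ES_G = 11; EF_G = 11+4 = 15
ES_H = 25; EF_H = 25+4 = 29
ES_I = max(EF_C=11, EF_D=15) = 15; EF_I = 15+13 = 28
ES_J = max(EF_A=3, EF_F=18, EF_G=15, EF_H=29, EF_I=28) = 29; EF_J = 29+5 = 34
Expected project duration μ = 34 days. Critical path: B → E → H → J.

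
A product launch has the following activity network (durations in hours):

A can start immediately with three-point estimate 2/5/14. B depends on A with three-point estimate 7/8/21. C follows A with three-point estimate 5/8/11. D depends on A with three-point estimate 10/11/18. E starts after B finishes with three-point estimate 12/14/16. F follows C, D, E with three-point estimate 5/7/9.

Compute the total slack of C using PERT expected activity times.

16 hours

te_A = (2 + 4·5 + 14)/6 = 36/6 = 6
te_B = (7 + 4·8 + 21)/6 = 60/6 = 10
te_C = (5 + 4·8 + 11)/6 = 48/6 = 8
te_D = (10 + 4·11 + 18)/6 = 72/6 = 12
te_E = (12 + 4·14 + 16)/6 = 84/6 = 14
te_F = (5 + 4·7 + 9)/6 = 42/6 = 7

Forward pass:
ES_A = 0; EF_A = 6
ES_B = 6; EF_B = 6+10 = 16
ES_C = 6; EF_C = 6+8 = 14
ES_D = 6; EF_D = 6+12 = 18
ES_E = 16; EF_E = 16+14 = 30
ES_F = max(EF_C=14, EF_D=18, EF_E=30) = 30; EF_F = 30+7 = 37
Expected project duration μ = 37 hours. Critical path: A → B → E → F.

Backward pass:
LF_F = 37; LS_F = 37−7 = 30
LF_E = LS_F = 30; LS_E = 30−14 = 16
LF_D = LS_F = 30; LS_D = 30−12 = 18
LF_C = LS_F = 30; LS_C = 30−8 = 22
LF_B = LS_E = 16; LS_B = 16−10 = 6
LF_A = min(LS_B=6, LS_C=22, LS_D=18) = 6; LS_A = 6−6 = 0
Slack_C = LS_C − ES_C = 22 − 6 = 16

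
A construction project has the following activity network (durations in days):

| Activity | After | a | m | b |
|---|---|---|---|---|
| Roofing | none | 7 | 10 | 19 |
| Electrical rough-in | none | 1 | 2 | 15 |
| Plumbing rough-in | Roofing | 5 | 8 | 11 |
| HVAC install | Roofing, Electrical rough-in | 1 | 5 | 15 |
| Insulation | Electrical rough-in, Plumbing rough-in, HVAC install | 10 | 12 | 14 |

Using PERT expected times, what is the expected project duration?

31 days

te_Roofing = (7 + 4·10 + 19)/6 = 66/6 = 11
te_Electrical rough-in = (1 + 4·2 + 15)/6 = 24/6 = 4
te_Plumbing rough-in = (5 + 4·8 + 11)/6 = 48/6 = 8
te_HVAC install = (1 + 4·5 + 15)/6 = 36/6 = 6
te_Insulation = (10 + 4·12 + 14)/6 = 72/6 = 12

Forward pass:
ES_Roofing = 0; EF_Roofing = 11
ES_Electrical rough-in = 0; EF_Electrical rough-in = 4
ES_Plumbing rough-in = 11; EF_Plumbing rough-in = 11+8 = 19
ES_HVAC install = max(EF_Roofing=11, EF_Electrical rough-in=4) = 11; EF_HVAC install = 11+6 = 17
ES_Insulation = max(EF_Electrical rough-in=4, EF_Plumbing rough-in=19, EF_HVAC install=17) = 19; EF_Insulation = 19+12 = 31
Expected project duration μ = 31 days. Critical path: Roofing → Plumbing rough-in → Insulation.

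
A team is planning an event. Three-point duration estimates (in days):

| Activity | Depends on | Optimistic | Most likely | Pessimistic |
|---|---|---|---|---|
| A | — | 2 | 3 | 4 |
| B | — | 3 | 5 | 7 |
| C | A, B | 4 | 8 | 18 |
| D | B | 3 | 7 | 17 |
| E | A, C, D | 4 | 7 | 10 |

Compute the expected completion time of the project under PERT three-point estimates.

te_A = (2 + 4·3 + 4)/6 = 18/6 = 3
te_B = (3 + 4·5 + 7)/6 = 30/6 = 5
te_C = (4 + 4·8 + 18)/6 = 54/6 = 9
te_D = (3 + 4·7 + 17)/6 = 48/6 = 8
te_E = (4 + 4·7 + 10)/6 = 42/6 = 7

Forward pass:
ES_A = 0; EF_A = 3
ES_B = 0; EF_B = 5
ES_C = max(EF_A=3, EF_B=5) = 5; EF_C = 5+9 = 14
ES_D = 5; EF_D = 5+8 = 13
ES_E = max(EF_A=3, EF_C=14, EF_D=13) = 14; EF_E = 14+7 = 21
Expected project duration μ = 21 days. Critical path: B → C → E.

21 days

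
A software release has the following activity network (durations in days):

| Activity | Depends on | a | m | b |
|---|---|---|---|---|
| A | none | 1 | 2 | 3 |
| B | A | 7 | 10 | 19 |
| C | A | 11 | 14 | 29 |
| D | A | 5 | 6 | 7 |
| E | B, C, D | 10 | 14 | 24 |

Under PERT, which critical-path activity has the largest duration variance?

te_A = (1 + 4·2 + 3)/6 = 12/6 = 2; σ²_A = ((3−1)/6)² = 0.111
te_B = (7 + 4·10 + 19)/6 = 66/6 = 11; σ²_B = ((19−7)/6)² = 4.000
te_C = (11 + 4·14 + 29)/6 = 96/6 = 16; σ²_C = ((29−11)/6)² = 9.000
te_D = (5 + 4·6 + 7)/6 = 36/6 = 6; σ²_D = ((7−5)/6)² = 0.111
te_E = (10 + 4·14 + 24)/6 = 90/6 = 15; σ²_E = ((24−10)/6)² = 5.444

Forward pass:
ES_A = 0; EF_A = 2
ES_B = 2; EF_B = 2+11 = 13
ES_C = 2; EF_C = 2+16 = 18
ES_D = 2; EF_D = 2+6 = 8
ES_E = max(EF_B=13, EF_C=18, EF_D=8) = 18; EF_E = 18+15 = 33
Expected project duration μ = 33 days. Critical path: A → C → E.

Variances on critical path: σ²_A=0.111, σ²_C=9.000, σ²_E=5.444.
Largest is σ²_C = 9.000.

C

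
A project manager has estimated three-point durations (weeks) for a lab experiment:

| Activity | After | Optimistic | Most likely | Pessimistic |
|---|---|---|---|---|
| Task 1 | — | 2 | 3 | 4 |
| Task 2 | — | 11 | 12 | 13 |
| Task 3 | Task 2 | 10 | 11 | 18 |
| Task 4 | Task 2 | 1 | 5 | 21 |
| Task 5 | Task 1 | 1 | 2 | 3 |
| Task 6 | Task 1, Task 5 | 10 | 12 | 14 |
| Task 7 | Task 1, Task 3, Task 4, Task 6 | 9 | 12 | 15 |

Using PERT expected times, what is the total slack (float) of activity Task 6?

te_Task 1 = (2 + 4·3 + 4)/6 = 18/6 = 3
te_Task 2 = (11 + 4·12 + 13)/6 = 72/6 = 12
te_Task 3 = (10 + 4·11 + 18)/6 = 72/6 = 12
te_Task 4 = (1 + 4·5 + 21)/6 = 42/6 = 7
te_Task 5 = (1 + 4·2 + 3)/6 = 12/6 = 2
te_Task 6 = (10 + 4·12 + 14)/6 = 72/6 = 12
te_Task 7 = (9 + 4·12 + 15)/6 = 72/6 = 12

Forward pass:
ES_Task 1 = 0; EF_Task 1 = 3
ES_Task 2 = 0; EF_Task 2 = 12
ES_Task 3 = 12; EF_Task 3 = 12+12 = 24
ES_Task 4 = 12; EF_Task 4 = 12+7 = 19
ES_Task 5 = 3; EF_Task 5 = 3+2 = 5
ES_Task 6 = max(EF_Task 1=3, EF_Task 5=5) = 5; EF_Task 6 = 5+12 = 17
ES_Task 7 = max(EF_Task 1=3, EF_Task 3=24, EF_Task 4=19, EF_Task 6=17) = 24; EF_Task 7 = 24+12 = 36
Expected project duration μ = 36 weeks. Critical path: Task 2 → Task 3 → Task 7.

Backward pass:
LF_Task 7 = 36; LS_Task 7 = 36−12 = 24
LF_Task 6 = LS_Task 7 = 24; LS_Task 6 = 24−12 = 12
LF_Task 5 = LS_Task 6 = 12; LS_Task 5 = 12−2 = 10
LF_Task 4 = LS_Task 7 = 24; LS_Task 4 = 24−7 = 17
LF_Task 3 = LS_Task 7 = 24; LS_Task 3 = 24−12 = 12
LF_Task 2 = min(LS_Task 3=12, LS_Task 4=17) = 12; LS_Task 2 = 12−12 = 0
LF_Task 1 = min(LS_Task 5=10, LS_Task 6=12, LS_Task 7=24) = 10; LS_Task 1 = 10−3 = 7
Slack_Task 6 = LS_Task 6 − ES_Task 6 = 12 − 5 = 7

7 weeks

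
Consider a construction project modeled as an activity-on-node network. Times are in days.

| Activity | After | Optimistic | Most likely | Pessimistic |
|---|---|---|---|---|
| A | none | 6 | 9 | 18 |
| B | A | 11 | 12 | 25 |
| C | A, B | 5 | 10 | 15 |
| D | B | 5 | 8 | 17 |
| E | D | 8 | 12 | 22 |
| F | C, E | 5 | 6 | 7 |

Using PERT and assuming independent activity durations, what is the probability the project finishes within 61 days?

0.981

te_A = (6 + 4·9 + 18)/6 = 60/6 = 10; σ²_A = ((18−6)/6)² = 4.000
te_B = (11 + 4·12 + 25)/6 = 84/6 = 14; σ²_B = ((25−11)/6)² = 5.444
te_C = (5 + 4·10 + 15)/6 = 60/6 = 10; σ²_C = ((15−5)/6)² = 2.778
te_D = (5 + 4·8 + 17)/6 = 54/6 = 9; σ²_D = ((17−5)/6)² = 4.000
te_E = (8 + 4·12 + 22)/6 = 78/6 = 13; σ²_E = ((22−8)/6)² = 5.444
te_F = (5 + 4·6 + 7)/6 = 36/6 = 6; σ²_F = ((7−5)/6)² = 0.111

Forward pass:
ES_A = 0; EF_A = 10
ES_B = 10; EF_B = 10+14 = 24
ES_C = max(EF_A=10, EF_B=24) = 24; EF_C = 24+10 = 34
ES_D = 24; EF_D = 24+9 = 33
ES_E = 33; EF_E = 33+13 = 46
ES_F = max(EF_C=34, EF_E=46) = 46; EF_F = 46+6 = 52
Expected project duration μ = 52 days. Critical path: A → B → D → E → F.

Variance along critical path = 4.000 + 5.444 + 4.000 + 5.444 + 0.111 = 19.000; σ = √19.000 = 4.359 days.
Z = (61 − 52) / 4.359 = 2.065
P(T ≤ 61) = Φ(2.065) ≈ 0.981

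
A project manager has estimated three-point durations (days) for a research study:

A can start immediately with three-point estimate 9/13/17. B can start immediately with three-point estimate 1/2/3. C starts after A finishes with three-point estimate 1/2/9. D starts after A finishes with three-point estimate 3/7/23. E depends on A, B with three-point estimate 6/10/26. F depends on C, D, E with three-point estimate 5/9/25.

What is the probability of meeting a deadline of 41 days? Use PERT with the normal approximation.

0.846

te_A = (9 + 4·13 + 17)/6 = 78/6 = 13; σ²_A = ((17−9)/6)² = 1.778
te_B = (1 + 4·2 + 3)/6 = 12/6 = 2; σ²_B = ((3−1)/6)² = 0.111
te_C = (1 + 4·2 + 9)/6 = 18/6 = 3; σ²_C = ((9−1)/6)² = 1.778
te_D = (3 + 4·7 + 23)/6 = 54/6 = 9; σ²_D = ((23−3)/6)² = 11.111
te_E = (6 + 4·10 + 26)/6 = 72/6 = 12; σ²_E = ((26−6)/6)² = 11.111
te_F = (5 + 4·9 + 25)/6 = 66/6 = 11; σ²_F = ((25−5)/6)² = 11.111

Forward pass:
ES_A = 0; EF_A = 13
ES_B = 0; EF_B = 2
ES_C = 13; EF_C = 13+3 = 16
ES_D = 13; EF_D = 13+9 = 22
ES_E = max(EF_A=13, EF_B=2) = 13; EF_E = 13+12 = 25
ES_F = max(EF_C=16, EF_D=22, EF_E=25) = 25; EF_F = 25+11 = 36
Expected project duration μ = 36 days. Critical path: A → E → F.

Variance along critical path = 1.778 + 11.111 + 11.111 = 24.000; σ = √24.000 = 4.899 days.
Z = (41 − 36) / 4.899 = 1.021
P(T ≤ 41) = Φ(1.021) ≈ 0.846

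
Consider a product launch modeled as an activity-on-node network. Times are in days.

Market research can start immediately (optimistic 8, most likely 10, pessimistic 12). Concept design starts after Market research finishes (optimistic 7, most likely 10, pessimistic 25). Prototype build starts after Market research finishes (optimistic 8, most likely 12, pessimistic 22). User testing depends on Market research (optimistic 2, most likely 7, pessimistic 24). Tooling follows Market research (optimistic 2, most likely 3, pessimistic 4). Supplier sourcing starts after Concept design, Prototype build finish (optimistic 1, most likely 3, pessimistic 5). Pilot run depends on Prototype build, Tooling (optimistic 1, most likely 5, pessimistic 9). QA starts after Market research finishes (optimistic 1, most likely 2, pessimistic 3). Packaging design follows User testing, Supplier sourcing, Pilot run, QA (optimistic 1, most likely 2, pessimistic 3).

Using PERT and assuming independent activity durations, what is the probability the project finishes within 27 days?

te_Market research = (8 + 4·10 + 12)/6 = 60/6 = 10; σ²_Market research = ((12−8)/6)² = 0.444
te_Concept design = (7 + 4·10 + 25)/6 = 72/6 = 12; σ²_Concept design = ((25−7)/6)² = 9.000
te_Prototype build = (8 + 4·12 + 22)/6 = 78/6 = 13; σ²_Prototype build = ((22−8)/6)² = 5.444
te_User testing = (2 + 4·7 + 24)/6 = 54/6 = 9; σ²_User testing = ((24−2)/6)² = 13.444
te_Tooling = (2 + 4·3 + 4)/6 = 18/6 = 3; σ²_Tooling = ((4−2)/6)² = 0.111
te_Supplier sourcing = (1 + 4·3 + 5)/6 = 18/6 = 3; σ²_Supplier sourcing = ((5−1)/6)² = 0.444
te_Pilot run = (1 + 4·5 + 9)/6 = 30/6 = 5; σ²_Pilot run = ((9−1)/6)² = 1.778
te_QA = (1 + 4·2 + 3)/6 = 12/6 = 2; σ²_QA = ((3−1)/6)² = 0.111
te_Packaging design = (1 + 4·2 + 3)/6 = 12/6 = 2; σ²_Packaging design = ((3−1)/6)² = 0.111

Forward pass:
ES_Market research = 0; EF_Market research = 10
ES_Concept design = 10; EF_Concept design = 10+12 = 22
ES_Prototype build = 10; EF_Prototype build = 10+13 = 23
ES_User testing = 10; EF_User testing = 10+9 = 19
ES_Tooling = 10; EF_Tooling = 10+3 = 13
ES_Supplier sourcing = max(EF_Concept design=22, EF_Prototype build=23) = 23; EF_Supplier sourcing = 23+3 = 26
ES_Pilot run = max(EF_Prototype build=23, EF_Tooling=13) = 23; EF_Pilot run = 23+5 = 28
ES_QA = 10; EF_QA = 10+2 = 12
ES_Packaging design = max(EF_User testing=19, EF_Supplier sourcing=26, EF_Pilot run=28, EF_QA=12) = 28; EF_Packaging design = 28+2 = 30
Expected project duration μ = 30 days. Critical path: Market research → Prototype build → Pilot run → Packaging design.

Variance along critical path = 0.444 + 5.444 + 1.778 + 0.111 = 7.778; σ = √7.778 = 2.789 days.
Z = (27 − 30) / 2.789 = -1.076
P(T ≤ 27) = Φ(-1.076) ≈ 0.141

0.141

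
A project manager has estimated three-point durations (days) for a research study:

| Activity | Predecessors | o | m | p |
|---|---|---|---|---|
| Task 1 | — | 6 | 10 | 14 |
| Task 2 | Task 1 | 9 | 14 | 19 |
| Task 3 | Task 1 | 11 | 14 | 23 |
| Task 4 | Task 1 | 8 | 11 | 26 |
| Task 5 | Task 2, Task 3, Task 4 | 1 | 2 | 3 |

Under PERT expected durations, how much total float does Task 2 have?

1 days

te_Task 1 = (6 + 4·10 + 14)/6 = 60/6 = 10
te_Task 2 = (9 + 4·14 + 19)/6 = 84/6 = 14
te_Task 3 = (11 + 4·14 + 23)/6 = 90/6 = 15
te_Task 4 = (8 + 4·11 + 26)/6 = 78/6 = 13
te_Task 5 = (1 + 4·2 + 3)/6 = 12/6 = 2

Forward pass:
ES_Task 1 = 0; EF_Task 1 = 10
ES_Task 2 = 10; EF_Task 2 = 10+14 = 24
ES_Task 3 = 10; EF_Task 3 = 10+15 = 25
ES_Task 4 = 10; EF_Task 4 = 10+13 = 23
ES_Task 5 = max(EF_Task 2=24, EF_Task 3=25, EF_Task 4=23) = 25; EF_Task 5 = 25+2 = 27
Expected project duration μ = 27 days. Critical path: Task 1 → Task 3 → Task 5.

Backward pass:
LF_Task 5 = 27; LS_Task 5 = 27−2 = 25
LF_Task 4 = LS_Task 5 = 25; LS_Task 4 = 25−13 = 12
LF_Task 3 = LS_Task 5 = 25; LS_Task 3 = 25−15 = 10
LF_Task 2 = LS_Task 5 = 25; LS_Task 2 = 25−14 = 11
LF_Task 1 = min(LS_Task 2=11, LS_Task 3=10, LS_Task 4=12) = 10; LS_Task 1 = 10−10 = 0
Slack_Task 2 = LS_Task 2 − ES_Task 2 = 11 − 10 = 1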